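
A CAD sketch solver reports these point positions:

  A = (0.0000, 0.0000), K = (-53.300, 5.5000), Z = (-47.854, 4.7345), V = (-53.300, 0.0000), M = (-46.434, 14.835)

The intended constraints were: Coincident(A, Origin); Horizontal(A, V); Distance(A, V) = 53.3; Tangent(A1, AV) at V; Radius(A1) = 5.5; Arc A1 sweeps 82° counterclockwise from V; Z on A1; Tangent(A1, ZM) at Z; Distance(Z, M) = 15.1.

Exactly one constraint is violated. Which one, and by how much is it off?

Distance(Z, M) = 15.1 — off by 4.90.

A = (0.00, 0.00) ✓; A.y = 0.00, V.y = 0.00 ✓; |AV| = 53.30 ✓; ∠(KV, VA) = 90.00° ✓; |KV| = 5.500 ✓; bearing(K→Z) − bearing(K→V) = 82.00° ✓; |KZ| = 5.500 ✓; ∠(KZ, ZM) = 90.00° ✓; |ZM| = 10.20 ✗.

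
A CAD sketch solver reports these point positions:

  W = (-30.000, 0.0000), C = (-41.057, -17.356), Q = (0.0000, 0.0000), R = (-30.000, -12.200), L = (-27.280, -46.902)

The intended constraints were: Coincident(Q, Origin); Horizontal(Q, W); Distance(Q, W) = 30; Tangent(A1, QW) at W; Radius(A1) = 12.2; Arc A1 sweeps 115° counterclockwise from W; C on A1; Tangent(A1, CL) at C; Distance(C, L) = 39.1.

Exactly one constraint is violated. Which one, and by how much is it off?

Distance(C, L) = 39.1 — off by 6.50.

Q = (0.00, 0.00) ✓; Q.y = 0.00, W.y = 0.00 ✓; |QW| = 30.00 ✓; ∠(RW, WQ) = 90.00° ✓; |RW| = 12.20 ✓; bearing(R→C) − bearing(R→W) = 115.0° ✓; |RC| = 12.20 ✓; ∠(RC, CL) = 90.00° ✓; |CL| = 32.60 ✗.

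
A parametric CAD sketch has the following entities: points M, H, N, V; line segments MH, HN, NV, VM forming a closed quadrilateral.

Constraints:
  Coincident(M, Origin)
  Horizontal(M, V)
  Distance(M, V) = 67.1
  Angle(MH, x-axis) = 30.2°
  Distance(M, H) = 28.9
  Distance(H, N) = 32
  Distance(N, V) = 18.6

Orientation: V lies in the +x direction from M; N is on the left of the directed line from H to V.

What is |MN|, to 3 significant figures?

59.1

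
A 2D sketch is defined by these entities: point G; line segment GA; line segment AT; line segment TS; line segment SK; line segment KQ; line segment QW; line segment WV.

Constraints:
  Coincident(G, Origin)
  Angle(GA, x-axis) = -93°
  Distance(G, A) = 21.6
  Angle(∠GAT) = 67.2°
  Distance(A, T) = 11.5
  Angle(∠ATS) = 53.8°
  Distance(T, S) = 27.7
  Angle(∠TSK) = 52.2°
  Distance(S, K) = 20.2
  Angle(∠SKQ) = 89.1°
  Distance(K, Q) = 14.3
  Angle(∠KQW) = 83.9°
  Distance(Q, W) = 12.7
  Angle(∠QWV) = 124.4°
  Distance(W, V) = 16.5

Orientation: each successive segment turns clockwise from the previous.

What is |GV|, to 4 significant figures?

15.33

∠KQW = 83.9° gives QW at 73.20° from the x-axis; with |QW| = 12.7, W = (-0.8454, -8.653). ∠QWV = 124.4° gives WV at 17.60° from the x-axis; with |WV| = 16.5, V = (14.88, -3.664). Then |GV| = |V − G| = 15.33.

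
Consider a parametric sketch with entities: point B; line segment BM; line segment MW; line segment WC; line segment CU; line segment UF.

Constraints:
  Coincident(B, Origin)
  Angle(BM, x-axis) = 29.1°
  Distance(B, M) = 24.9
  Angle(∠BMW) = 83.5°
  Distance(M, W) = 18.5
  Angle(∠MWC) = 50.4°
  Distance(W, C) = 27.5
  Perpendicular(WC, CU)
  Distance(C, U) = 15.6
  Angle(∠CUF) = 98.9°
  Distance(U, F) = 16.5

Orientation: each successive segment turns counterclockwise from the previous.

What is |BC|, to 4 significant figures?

4.003

B is at the origin; BM runs at 29.1° with length 24.9, so M = (21.76, 12.11). ∠BMW = 83.5° gives MW at 125.6° from the x-axis; with |MW| = 18.5, W = (10.99, 27.15). ∠MWC = 50.4° gives WC at -104.8° from the x-axis; with |WC| = 27.5, C = (3.963, 0.5645). Then |BC| = |C − B| = 4.003.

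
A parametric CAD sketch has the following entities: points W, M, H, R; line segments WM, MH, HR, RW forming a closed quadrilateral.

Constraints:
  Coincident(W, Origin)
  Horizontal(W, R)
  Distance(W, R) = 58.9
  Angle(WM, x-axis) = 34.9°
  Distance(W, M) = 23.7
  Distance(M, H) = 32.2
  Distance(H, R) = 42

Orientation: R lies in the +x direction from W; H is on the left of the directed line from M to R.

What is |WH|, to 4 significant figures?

55.49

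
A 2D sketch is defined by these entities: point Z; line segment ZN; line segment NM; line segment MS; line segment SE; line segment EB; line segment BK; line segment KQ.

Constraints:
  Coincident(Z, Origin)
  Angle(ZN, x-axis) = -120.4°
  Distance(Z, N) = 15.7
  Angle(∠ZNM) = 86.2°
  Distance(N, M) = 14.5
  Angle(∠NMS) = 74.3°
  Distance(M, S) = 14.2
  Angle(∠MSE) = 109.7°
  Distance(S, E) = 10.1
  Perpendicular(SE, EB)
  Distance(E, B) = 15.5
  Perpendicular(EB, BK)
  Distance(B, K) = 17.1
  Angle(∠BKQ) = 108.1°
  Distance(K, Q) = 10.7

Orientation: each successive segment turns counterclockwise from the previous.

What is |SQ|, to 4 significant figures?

11.62

The perpendicularity gives BK at right angles to EB, so BK runs at -30.60°; with |BK| = 17.1, K = (5.841, -22.99). ∠BKQ = 108.1° gives KQ at 41.30° from the x-axis; with |KQ| = 10.7, Q = (13.88, -15.93). Then |SQ| = |Q − S| = 11.62.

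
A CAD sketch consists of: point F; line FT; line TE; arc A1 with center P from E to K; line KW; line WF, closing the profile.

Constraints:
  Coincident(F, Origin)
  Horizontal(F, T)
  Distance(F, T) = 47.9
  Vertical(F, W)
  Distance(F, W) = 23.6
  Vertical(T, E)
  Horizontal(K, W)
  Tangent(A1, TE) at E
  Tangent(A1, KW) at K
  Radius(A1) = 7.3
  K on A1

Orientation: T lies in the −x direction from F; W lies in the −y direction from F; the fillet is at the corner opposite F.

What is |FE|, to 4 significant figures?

50.60

The virtual corner opposite F is at (-47.90, -23.60). Since A1 is tangent to TE there, PE ⟂ TE and A1 meets KW tangentially, so PK is at right angles to KW, with radius 7.3, so the center P sits 7.3 in from both sides at P = (-40.60, -16.30). That places the tangent points at E = (-47.90, -16.30) on TE and K = (-40.60, -23.60) on KW. Then |FE| = |E − F| = 50.60.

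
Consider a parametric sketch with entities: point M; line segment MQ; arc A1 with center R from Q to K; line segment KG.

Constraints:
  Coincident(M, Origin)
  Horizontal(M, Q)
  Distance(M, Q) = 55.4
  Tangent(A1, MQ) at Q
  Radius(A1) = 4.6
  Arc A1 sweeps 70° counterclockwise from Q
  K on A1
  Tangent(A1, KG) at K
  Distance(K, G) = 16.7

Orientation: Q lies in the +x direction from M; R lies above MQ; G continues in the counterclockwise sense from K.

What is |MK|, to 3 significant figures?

59.8

M is at the origin; MQ is horizontal with |MQ| = 55.4 and Q on the +x side, so Q = (55.4, 0.00). Tangency of A1 to MQ means the radius RQ is perpendicular to MQ, so R = Q + (0, 4.6) = (55.4, 4.60). On A1, Q sits at bearing -90° from R; a 70° counterclockwise sweep puts K at bearing -20°, so K = R + 4.6·(cos -20°, sin -20°) = (59.7, 3.03). Then |MK| = |K − M| = 59.8.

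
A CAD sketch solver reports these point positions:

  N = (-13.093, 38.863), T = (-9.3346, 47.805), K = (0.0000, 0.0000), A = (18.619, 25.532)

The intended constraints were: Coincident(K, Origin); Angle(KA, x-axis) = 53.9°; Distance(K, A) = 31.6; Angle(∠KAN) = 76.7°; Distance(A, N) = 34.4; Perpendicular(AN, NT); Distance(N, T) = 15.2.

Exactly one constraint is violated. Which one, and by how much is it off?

Distance(N, T) = 15.2 — off by 5.50.

K = (0.00, 0.00) ✓; KA at 53.90° ✓; |KA| = 31.60 ✓; ∠KAN = 76.70° ✓; |AN| = 34.40 ✓; ∠(AN, NT) = 90.00° ✓; |NT| = 9.700 ✗.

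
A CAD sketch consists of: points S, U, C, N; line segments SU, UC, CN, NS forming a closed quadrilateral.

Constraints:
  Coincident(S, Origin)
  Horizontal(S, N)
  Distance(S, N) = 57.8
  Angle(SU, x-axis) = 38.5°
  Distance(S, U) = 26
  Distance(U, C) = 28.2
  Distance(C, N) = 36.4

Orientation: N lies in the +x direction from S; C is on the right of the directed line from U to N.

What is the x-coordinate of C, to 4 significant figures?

23.38

Checks: S = (0.00, 0.00) ✓; |UC| = 28.20 ✓; |CN| = 36.40 ✓.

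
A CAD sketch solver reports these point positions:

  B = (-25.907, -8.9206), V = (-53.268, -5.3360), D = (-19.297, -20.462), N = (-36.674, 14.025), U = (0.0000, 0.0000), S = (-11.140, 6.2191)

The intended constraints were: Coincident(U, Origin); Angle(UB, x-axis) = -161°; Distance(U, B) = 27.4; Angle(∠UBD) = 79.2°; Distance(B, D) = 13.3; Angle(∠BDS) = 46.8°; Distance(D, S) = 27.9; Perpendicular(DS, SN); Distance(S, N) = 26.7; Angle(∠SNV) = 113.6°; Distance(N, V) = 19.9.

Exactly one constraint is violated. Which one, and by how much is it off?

Distance(N, V) = 19.9 — off by 5.60.

U = (0.00, 0.00) ✓; UB at -161.0° ✓; |UB| = 27.40 ✓; ∠UBD = 79.20° ✓; |BD| = 13.30 ✓; ∠BDS = 46.80° ✓; |DS| = 27.90 ✓; ∠(DS, SN) = 90.00° ✓; |SN| = 26.70 ✓; ∠SNV = 113.6° ✓; |NV| = 25.50 ✗.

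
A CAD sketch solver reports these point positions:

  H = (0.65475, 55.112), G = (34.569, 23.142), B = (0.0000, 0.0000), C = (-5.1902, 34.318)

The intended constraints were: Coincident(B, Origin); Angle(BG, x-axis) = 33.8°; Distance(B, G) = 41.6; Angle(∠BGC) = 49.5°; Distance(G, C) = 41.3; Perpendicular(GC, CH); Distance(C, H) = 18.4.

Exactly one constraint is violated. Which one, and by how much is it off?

Distance(C, H) = 18.4 — off by 3.20.

B = (0.00, 0.00) ✓; BG at 33.80° ✓; |BG| = 41.60 ✓; ∠BGC = 49.50° ✓; |GC| = 41.30 ✓; ∠(GC, CH) = 90.00° ✓; |CH| = 21.60 ✗.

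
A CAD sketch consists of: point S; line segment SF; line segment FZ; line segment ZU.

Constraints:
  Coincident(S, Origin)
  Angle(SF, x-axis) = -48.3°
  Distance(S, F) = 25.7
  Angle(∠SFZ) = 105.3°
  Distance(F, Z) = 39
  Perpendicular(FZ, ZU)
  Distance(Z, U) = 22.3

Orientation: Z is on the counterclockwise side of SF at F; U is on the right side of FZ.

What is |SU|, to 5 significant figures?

65.676

S is at the origin; SF runs at -48.3° with length 25.7, so F = 25.7·(cos -48.3°, sin -48.3°) = (17.096, -19.189). ∠SFZ = 105.3°, so FZ runs at -48.3° + (180° − 105.3°) = 26.400° from the x-axis; with |FZ| = 39.0, Z = F + 39.0·(cos 26.400°, sin 26.400°) = (52.029, -1.8478). The perpendicularity gives ZU at right angles to FZ; with |ZU| = 22.3 on the right of FZ, U = Z + 22.3·(0.44464, -0.89571) = (61.945, -21.822). Then |SU| = |U − S| = 65.676.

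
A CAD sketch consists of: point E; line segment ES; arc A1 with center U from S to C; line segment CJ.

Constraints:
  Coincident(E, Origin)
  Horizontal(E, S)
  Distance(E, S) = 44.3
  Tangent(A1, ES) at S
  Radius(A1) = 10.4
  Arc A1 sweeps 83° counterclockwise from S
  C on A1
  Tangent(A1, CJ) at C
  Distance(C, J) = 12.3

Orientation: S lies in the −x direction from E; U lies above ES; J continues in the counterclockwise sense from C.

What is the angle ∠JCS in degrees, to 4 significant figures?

138.5°

On A1, S sits at bearing -90° from U; an 83° counterclockwise sweep puts C at bearing -7°, so C = U + 10.4·(cos -7°, sin -7°) = (-33.98, 9.133). Since A1 is tangent to CJ there, UC ⟂ CJ, so CJ runs along (−sin -7°, cos -7°); with |CJ| = 12.3, J = (-32.48, 21.34). Then cos ∠JCS = CJ·CS / (|CJ||CS|), giving 138.5°.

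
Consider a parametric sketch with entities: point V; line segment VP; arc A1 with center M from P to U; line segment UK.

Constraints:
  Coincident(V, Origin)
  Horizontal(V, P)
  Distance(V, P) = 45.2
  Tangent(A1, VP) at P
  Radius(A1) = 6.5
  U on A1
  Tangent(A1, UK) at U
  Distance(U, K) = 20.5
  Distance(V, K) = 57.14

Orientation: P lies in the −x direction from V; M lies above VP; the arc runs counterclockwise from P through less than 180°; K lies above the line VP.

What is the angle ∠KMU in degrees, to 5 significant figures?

72.408°

Checks: |MU| = 6.500 ✓; ∠(MU, UK) = 90.00° ✓; |UK| = 20.50 ✓; |VK| = 57.14 ✓.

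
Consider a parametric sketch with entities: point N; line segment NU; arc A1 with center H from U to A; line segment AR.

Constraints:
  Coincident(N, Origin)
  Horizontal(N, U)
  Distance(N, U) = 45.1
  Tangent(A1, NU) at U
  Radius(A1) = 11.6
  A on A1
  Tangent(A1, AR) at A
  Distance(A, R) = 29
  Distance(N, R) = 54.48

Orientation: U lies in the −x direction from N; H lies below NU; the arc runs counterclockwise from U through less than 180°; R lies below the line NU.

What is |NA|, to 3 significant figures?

57.3

Checks: ∠(HU, UN) = 90.00° ✓; |HU| = 11.60 ✓; |HA| = 11.60 ✓; ∠(HA, AR) = 90.00° ✓; |AR| = 29.00 ✓; |NR| = 54.48 ✓.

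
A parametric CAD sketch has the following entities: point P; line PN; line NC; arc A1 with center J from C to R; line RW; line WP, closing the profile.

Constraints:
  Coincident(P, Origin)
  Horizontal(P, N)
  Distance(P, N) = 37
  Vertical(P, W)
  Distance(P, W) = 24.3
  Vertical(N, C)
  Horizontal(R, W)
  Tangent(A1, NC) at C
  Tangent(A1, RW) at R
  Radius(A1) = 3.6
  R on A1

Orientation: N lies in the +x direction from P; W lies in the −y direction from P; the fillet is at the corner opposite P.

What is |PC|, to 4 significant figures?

42.40

P is at the origin; P and N share the same y with |PN| = 37.0 and N on the +x side, so N = (37.00, 0.000). P and W share the same x with |PW| = 24.3 and W on the −y side, so W = (0.000, -24.30). The virtual corner opposite P is at (37.00, -24.30). The tangent condition forces JC to be normal to NC and tangency of A1 to RW means the radius JR is perpendicular to RW, with radius 3.6, so the center J sits 3.6 in from both sides at J = (33.40, -20.70). That places the tangent points at C = (37.00, -20.70) on NC and R = (33.40, -24.30) on RW. Then |PC| = |C − P| = 42.40.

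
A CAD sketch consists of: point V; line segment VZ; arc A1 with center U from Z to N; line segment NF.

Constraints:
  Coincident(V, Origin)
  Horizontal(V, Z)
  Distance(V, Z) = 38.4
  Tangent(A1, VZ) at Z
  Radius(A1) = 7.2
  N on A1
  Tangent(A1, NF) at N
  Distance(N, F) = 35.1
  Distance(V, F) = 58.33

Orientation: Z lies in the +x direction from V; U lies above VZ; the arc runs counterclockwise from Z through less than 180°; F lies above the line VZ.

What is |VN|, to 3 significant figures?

46.3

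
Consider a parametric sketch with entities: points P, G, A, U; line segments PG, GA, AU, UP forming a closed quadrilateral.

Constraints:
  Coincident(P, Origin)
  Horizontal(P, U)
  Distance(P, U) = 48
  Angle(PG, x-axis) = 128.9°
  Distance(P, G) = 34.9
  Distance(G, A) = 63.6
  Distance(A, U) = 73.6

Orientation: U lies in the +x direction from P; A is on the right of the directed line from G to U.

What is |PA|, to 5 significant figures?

39.593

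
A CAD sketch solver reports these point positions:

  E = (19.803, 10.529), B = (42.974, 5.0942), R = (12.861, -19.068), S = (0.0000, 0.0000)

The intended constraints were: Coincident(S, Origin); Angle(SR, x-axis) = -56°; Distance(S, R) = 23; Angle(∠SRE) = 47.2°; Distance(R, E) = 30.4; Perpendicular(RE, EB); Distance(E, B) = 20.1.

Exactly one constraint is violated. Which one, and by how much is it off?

Distance(E, B) = 20.1 — off by 3.70.

S = (0.00, 0.00) ✓; SR at -56.00° ✓; |SR| = 23.00 ✓; ∠SRE = 47.20° ✓; |RE| = 30.40 ✓; ∠(RE, EB) = 90.00° ✓; |EB| = 23.80 ✗.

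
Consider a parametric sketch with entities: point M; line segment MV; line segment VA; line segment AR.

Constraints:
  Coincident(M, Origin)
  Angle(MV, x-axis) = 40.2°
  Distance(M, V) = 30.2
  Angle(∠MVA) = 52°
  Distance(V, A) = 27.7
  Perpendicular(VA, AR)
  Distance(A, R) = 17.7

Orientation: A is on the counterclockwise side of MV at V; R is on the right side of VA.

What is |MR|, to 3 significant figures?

42.5

∠MVA = 52.0°, so VA runs at 40.2° + (180° − 52.0°) = 168° from the x-axis; with |VA| = 27.7, A = V + 27.7·(cos 168°, sin 168°) = (-4.05, 25.2). The perpendicularity gives AR at right angles to VA; with |AR| = 17.7 on the right of VA, R = A + 17.7·(0.204, 0.979) = (-0.428, 42.5). Then |MR| = |R − M| = 42.5.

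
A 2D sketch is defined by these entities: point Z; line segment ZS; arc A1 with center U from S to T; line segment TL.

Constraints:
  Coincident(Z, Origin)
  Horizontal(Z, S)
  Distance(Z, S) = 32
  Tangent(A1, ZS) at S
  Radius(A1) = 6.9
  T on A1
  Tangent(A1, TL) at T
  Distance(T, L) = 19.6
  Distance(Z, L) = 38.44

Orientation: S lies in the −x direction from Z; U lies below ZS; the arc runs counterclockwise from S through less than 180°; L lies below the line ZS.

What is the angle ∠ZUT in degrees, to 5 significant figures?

159.52°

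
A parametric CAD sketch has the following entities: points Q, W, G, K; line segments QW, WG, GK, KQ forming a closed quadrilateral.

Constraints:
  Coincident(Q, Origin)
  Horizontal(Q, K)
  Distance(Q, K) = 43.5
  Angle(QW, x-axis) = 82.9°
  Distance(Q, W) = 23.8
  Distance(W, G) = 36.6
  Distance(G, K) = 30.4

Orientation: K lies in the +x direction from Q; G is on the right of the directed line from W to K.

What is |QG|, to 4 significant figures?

18.64

Q is at the origin; Q and K share the same y with |QK| = 43.5 and K in +x, so K = (43.5, 0). QW runs at 82.9° with |QW| = 23.8, so W = (2.942, 23.62). G is determined by |WG| = 36.6 and |GK| = 30.4 together: it lies at the intersection of circle(W, 36.6) and circle(K, 30.4). With |WK| = 46.93, the foot of the radical line on WK is 27.89 from W and the perpendicular offset is √(36.6² − 27.89²) = 23.70. Taking the right-of-WK solution: G = (15.12, -10.90).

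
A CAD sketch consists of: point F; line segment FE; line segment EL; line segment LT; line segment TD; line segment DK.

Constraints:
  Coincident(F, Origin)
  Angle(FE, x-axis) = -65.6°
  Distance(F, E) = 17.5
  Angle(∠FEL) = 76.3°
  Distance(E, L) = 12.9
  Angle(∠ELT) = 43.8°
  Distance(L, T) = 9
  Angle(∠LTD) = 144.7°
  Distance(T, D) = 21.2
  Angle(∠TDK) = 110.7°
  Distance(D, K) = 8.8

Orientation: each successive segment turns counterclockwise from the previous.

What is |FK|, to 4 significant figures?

27.64

F is at the origin; FE runs at -65.6° with length 17.5, so E = (7.229, -15.94). ∠FEL = 76.3° gives EL at 38.10° from the x-axis; with |EL| = 12.9, L = (17.38, -7.977). ∠ELT = 43.8° gives LT at 174.3° from the x-axis; with |LT| = 9.0, T = (8.425, -7.083). ∠LTD = 144.7° gives TD at -150.4° from the x-axis; with |TD| = 21.2, D = (-10.01, -17.55). ∠TDK = 110.7° gives DK at -81.10° from the x-axis; with |DK| = 8.8, K = (-8.647, -26.25). Then |FK| = |K − F| = 27.64.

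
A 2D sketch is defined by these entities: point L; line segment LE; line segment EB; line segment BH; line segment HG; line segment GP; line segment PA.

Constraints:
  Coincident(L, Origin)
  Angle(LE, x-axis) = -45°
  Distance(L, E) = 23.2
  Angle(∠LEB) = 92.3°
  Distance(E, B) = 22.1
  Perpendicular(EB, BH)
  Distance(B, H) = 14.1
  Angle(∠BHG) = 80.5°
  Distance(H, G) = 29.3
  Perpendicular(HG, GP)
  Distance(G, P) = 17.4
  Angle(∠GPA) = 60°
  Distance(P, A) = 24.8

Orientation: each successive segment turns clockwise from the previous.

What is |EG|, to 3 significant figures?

11.5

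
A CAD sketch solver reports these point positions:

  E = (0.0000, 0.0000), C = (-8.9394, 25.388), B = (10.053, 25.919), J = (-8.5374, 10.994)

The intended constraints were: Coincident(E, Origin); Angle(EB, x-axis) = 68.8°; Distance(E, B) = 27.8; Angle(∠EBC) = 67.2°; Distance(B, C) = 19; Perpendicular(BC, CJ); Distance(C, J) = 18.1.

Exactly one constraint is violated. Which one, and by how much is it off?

Distance(C, J) = 18.1 — off by 3.70.

E = (0.00, 0.00) ✓; EB at 68.80° ✓; |EB| = 27.80 ✓; ∠EBC = 67.20° ✓; |BC| = 19.00 ✓; ∠(BC, CJ) = 90.00° ✓; |CJ| = 14.40 ✗.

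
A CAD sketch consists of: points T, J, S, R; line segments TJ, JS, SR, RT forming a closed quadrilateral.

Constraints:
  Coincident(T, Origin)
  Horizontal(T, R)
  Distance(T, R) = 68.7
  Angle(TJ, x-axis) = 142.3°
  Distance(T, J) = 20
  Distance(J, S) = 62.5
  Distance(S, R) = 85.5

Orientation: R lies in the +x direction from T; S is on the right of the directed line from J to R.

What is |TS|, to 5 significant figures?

48.661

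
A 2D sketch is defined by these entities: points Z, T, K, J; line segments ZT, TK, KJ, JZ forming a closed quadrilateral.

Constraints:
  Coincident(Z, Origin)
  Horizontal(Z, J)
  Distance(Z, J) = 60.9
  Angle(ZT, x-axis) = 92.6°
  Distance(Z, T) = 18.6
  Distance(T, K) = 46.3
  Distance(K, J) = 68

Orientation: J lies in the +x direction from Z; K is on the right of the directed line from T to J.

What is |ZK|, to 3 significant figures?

27.7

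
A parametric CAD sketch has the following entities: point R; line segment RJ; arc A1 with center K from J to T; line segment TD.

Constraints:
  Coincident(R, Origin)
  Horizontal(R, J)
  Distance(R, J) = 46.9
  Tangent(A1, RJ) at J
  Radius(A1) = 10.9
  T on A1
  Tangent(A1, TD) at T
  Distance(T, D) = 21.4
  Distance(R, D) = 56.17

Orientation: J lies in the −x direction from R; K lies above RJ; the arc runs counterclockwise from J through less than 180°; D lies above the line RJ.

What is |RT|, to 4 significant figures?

39.51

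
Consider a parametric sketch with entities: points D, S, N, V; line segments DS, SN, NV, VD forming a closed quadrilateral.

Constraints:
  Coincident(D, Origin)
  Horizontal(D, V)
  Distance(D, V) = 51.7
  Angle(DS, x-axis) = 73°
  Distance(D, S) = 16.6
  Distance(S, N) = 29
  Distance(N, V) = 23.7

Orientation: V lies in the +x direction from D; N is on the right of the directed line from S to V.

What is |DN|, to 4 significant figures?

28.09

Checks: |SN| = 29.00 ✓; |NV| = 23.70 ✓.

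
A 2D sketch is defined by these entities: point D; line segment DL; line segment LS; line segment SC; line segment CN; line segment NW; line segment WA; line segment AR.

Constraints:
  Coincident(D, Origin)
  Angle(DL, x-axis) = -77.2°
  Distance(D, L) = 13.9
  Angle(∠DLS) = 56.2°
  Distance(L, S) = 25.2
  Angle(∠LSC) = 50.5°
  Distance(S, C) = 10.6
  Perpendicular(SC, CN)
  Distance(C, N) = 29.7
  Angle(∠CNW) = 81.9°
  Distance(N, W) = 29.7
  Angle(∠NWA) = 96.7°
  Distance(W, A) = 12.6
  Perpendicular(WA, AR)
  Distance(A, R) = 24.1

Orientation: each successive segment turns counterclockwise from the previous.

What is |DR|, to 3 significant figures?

16.2

∠NWA = 96.7° gives WA at 87.5° from the x-axis; with |WA| = 12.6, A = (38.0, -9.39). WA ⟂ AR, so AR runs at 178°; with |AR| = 24.1, R = (13.9, -8.34). Then |DR| = |R − D| = 16.2.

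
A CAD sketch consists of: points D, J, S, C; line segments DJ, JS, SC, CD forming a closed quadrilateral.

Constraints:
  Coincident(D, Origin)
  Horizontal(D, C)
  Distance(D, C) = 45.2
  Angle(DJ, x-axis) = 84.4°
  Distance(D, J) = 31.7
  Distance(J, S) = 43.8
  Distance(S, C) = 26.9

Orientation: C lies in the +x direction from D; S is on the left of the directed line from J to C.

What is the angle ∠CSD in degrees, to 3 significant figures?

57.0°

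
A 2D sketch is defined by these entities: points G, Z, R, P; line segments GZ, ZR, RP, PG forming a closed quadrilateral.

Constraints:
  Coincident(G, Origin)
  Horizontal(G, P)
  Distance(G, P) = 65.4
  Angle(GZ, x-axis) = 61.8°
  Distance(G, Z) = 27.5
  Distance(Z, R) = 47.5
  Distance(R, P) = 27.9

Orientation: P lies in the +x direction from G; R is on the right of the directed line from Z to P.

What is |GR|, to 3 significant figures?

43.5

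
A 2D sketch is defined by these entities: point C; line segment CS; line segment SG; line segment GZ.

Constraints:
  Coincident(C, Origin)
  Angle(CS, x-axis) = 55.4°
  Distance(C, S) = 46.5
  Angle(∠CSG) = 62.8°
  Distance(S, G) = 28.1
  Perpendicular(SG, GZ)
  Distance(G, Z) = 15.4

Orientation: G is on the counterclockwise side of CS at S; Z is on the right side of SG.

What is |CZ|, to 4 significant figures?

57.17

C is at the origin; CS runs at 55.4° with length 46.5, so S = 46.5·(cos 55.4°, sin 55.4°) = (26.40, 38.28). ∠CSG = 62.8°, so SG runs at 55.4° + (180° − 62.8°) = 172.6° from the x-axis; with |SG| = 28.1, G = S + 28.1·(cos 172.6°, sin 172.6°) = (-1.461, 41.89). The perpendicularity gives GZ at right angles to SG; with |GZ| = 15.4 on the right of SG, Z = G + 15.4·(0.1288, 0.9917) = (0.5222, 57.17). Then |CZ| = |Z − C| = 57.17.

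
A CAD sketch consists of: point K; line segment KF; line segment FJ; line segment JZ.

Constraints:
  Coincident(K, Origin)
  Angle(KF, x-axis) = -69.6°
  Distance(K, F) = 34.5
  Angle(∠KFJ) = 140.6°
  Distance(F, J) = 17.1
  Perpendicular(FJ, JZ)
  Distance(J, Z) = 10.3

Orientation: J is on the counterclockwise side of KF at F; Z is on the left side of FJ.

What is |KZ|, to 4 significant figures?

45.27

K is at the origin; KF runs at -69.6° with length 34.5, so F = 34.5·(cos -69.6°, sin -69.6°) = (12.03, -32.34). ∠KFJ = 140.6°, so FJ runs at -69.6° + (180° − 140.6°) = -30.20° from the x-axis; with |FJ| = 17.1, J = F + 17.1·(cos -30.20°, sin -30.20°) = (26.80, -40.94). FJ is perpendicular to JZ; with |JZ| = 10.3 on the left of FJ, Z = J + 10.3·(0.5030, 0.8643) = (31.99, -32.04). Then |KZ| = |Z − K| = 45.27.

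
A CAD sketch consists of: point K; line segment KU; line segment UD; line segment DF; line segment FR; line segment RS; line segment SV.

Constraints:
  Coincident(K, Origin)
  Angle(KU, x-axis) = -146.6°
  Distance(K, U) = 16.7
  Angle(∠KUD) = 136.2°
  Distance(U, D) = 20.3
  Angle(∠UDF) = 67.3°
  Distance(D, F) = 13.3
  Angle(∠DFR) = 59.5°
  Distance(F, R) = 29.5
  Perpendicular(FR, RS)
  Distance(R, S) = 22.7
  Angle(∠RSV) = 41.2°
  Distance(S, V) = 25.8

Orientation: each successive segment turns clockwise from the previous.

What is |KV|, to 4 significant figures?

25.04

K is at the origin; KU runs at -146.6° with length 16.7, so U = (-13.94, -9.193). ∠KUD = 136.2° gives UD at 169.6° from the x-axis; with |UD| = 20.3, D = (-33.91, -5.528). ∠UDF = 67.3° gives DF at 56.90° from the x-axis; with |DF| = 13.3, F = (-26.65, 5.613). ∠DFR = 59.5° gives FR at -63.60° from the x-axis; with |FR| = 29.5, R = (-13.53, -20.81). FR is perpendicular to RS, so RS runs at -153.6°; with |RS| = 22.7, S = (-33.86, -30.90). ∠RSV = 41.2° gives SV at 67.60° from the x-axis; with |SV| = 25.8, V = (-24.03, -7.050). Then |KV| = |V − K| = 25.04.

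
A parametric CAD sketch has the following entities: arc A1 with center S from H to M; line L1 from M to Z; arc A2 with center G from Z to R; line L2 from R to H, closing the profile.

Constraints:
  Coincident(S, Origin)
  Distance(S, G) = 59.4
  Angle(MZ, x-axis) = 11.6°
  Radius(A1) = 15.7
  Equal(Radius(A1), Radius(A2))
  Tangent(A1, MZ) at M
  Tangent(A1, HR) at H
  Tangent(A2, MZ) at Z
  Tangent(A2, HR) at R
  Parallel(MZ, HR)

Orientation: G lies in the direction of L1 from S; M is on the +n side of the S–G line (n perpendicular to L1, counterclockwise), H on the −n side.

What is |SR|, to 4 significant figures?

61.44

The slot axis is L1's direction at 11.6°, so u = (cos 11.6°, sin 11.6°) = (0.9796, 0.2011) and n = (−sin 11.6°, cos 11.6°) = (-0.2011, 0.9796). S is at the origin and G lies 59.4 along u from S, so G = 59.4·u = (58.19, 11.94). Tangency of A1 to both parallel lines with radius 15.7 puts M and H at S ± 15.7·n: M = (-3.157, 15.38), H = (3.157, -15.38). Equal radii place Z and R the same way about G: Z = G + 15.7·n = (55.03, 27.32), R = G − 15.7·n = (61.34, -3.435). Then |SR| = |R − S| = 61.44.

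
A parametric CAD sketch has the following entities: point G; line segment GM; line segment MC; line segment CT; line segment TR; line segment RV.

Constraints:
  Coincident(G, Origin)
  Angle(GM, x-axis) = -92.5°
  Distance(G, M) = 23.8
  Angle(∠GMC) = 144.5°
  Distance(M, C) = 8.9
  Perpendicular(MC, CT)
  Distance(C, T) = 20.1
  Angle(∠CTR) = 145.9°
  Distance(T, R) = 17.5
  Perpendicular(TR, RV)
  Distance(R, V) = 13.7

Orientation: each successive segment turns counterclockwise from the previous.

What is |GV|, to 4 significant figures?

14.90

G is at the origin; GM runs at -92.5° with length 23.8, so M = (-1.038, -23.78). ∠GMC = 144.5° gives MC at -57.00° from the x-axis; with |MC| = 8.9, C = (3.809, -31.24). MC ⟂ CT, so CT runs at 33.00°; with |CT| = 20.1, T = (20.67, -20.29). ∠CTR = 145.9° gives TR at 67.10° from the x-axis; with |TR| = 17.5, R = (27.48, -4.174). TR is perpendicular to RV, so RV runs at 157.1°; with |RV| = 13.7, V = (14.86, 1.157). Then |GV| = |V − G| = 14.90.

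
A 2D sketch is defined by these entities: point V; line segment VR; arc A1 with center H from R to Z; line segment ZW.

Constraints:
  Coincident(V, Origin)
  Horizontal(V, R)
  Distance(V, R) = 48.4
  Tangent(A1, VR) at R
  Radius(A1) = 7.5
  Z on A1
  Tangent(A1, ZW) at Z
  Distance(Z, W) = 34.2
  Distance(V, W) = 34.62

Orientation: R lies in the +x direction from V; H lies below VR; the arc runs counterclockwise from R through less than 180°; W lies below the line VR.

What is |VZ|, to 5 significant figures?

42.855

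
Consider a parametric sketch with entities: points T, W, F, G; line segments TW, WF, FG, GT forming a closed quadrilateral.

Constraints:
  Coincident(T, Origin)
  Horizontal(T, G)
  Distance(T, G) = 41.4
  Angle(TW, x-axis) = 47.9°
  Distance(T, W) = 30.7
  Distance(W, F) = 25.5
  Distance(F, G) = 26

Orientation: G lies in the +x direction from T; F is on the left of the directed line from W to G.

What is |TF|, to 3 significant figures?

52.6

Checks: |WF| = 25.50 ✓; |FG| = 26.00 ✓.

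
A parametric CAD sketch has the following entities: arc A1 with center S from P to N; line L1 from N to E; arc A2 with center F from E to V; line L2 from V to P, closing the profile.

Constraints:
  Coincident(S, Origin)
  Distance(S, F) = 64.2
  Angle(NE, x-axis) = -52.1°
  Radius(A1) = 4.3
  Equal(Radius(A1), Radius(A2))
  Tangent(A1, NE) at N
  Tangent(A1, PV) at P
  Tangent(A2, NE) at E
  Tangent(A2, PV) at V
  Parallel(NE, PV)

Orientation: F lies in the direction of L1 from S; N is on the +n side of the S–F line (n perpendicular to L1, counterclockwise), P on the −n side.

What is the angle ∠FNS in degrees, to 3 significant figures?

86.2°

The slot axis is L1's direction at -52.1°, so u = (cos -52.1°, sin -52.1°) = (0.614, -0.789) and n = (−sin -52.1°, cos -52.1°) = (0.789, 0.614). S is at the origin and F lies 64.2 along u from S, so F = 64.2·u = (39.4, -50.7). Tangency of A1 to both parallel lines with radius 4.3 puts N and P at S ± 4.3·n: N = (3.39, 2.64), P = (-3.39, -2.64). Then cos ∠FNS = NF·NS / (|NF||NS|), giving 86.2°.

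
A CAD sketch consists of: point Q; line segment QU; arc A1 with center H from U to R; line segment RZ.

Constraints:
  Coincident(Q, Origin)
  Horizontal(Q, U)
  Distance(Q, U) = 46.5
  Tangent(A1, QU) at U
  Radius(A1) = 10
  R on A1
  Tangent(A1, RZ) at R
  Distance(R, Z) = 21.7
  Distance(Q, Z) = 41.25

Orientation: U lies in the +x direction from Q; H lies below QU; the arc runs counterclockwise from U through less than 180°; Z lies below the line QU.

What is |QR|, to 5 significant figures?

37.614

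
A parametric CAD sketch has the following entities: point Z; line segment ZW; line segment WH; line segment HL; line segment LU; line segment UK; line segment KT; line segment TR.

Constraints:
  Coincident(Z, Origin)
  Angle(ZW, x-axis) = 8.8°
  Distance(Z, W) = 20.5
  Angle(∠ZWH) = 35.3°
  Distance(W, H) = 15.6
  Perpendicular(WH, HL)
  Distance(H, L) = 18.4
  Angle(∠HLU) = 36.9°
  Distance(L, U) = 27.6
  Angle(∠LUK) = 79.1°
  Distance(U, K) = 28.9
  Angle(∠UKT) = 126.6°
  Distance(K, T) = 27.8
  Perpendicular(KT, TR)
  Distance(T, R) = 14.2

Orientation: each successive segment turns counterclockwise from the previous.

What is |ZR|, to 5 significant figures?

26.566

Z is at the origin; ZW runs at 8.8° with length 20.5, so W = (20.259, 3.1362). ∠ZWH = 35.3° gives WH at 153.50° from the x-axis; with |WH| = 15.6, H = (6.2977, 10.097). WH ⟂ HL, so HL runs at -116.50°; with |HL| = 18.4, L = (-1.9123, -6.3699). ∠HLU = 36.9° gives LU at 26.600° from the x-axis; with |LU| = 27.6, U = (22.766, 5.9883). ∠LUK = 79.1° gives UK at 127.50° from the x-axis; with |UK| = 28.9, K = (5.1731, 28.916). ∠UKT = 126.6° gives KT at -179.10° from the x-axis; with |KT| = 27.8, T = (-22.623, 28.480). KT ⟂ TR, so TR runs at -89.100°; with |TR| = 14.2, R = (-22.400, 14.281). Then |ZR| = |R − Z| = 26.566.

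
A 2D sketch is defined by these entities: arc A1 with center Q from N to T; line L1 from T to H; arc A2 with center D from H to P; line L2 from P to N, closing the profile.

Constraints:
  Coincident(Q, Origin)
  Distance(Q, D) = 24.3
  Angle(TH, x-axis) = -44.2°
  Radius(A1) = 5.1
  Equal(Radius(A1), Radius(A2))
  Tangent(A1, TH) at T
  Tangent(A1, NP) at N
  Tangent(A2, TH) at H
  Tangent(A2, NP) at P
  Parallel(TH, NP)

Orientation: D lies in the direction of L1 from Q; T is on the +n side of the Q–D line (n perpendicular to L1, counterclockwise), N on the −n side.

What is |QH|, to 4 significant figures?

24.83

Tangency of A1 to both parallel lines with radius 5.1 puts T and N at Q ± 5.1·n: T = (3.556, 3.656), N = (-3.556, -3.656). Equal radii place H and P the same way about D: H = D + 5.1·n = (20.98, -13.28), P = D − 5.1·n = (13.87, -20.60). Then |QH| = |H − Q| = 24.83.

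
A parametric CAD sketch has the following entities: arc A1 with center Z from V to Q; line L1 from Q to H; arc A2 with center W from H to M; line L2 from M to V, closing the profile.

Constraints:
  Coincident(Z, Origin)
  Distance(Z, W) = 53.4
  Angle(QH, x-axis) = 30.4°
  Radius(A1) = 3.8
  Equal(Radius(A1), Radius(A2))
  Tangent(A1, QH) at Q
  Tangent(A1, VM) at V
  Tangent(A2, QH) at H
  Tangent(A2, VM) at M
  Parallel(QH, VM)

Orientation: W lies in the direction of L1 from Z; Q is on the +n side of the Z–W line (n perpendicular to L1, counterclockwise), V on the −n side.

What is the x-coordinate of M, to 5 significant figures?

47.981

Tangency of A1 to both parallel lines with radius 3.8 puts Q and V at Z ± 3.8·n: Q = (-1.9229, 3.2776), V = (1.9229, -3.2776). Equal radii place H and M the same way about W: H = W + 3.8·n = (44.135, 30.300), M = W − 3.8·n = (47.981, 23.745). So M.x = 47.981.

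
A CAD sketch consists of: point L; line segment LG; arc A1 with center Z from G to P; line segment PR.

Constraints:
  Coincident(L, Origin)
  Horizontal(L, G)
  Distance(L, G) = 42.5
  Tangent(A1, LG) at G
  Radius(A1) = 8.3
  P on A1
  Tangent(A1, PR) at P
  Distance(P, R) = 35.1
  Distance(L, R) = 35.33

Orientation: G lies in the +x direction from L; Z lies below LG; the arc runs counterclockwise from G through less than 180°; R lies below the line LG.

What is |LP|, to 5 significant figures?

35.938

Checks: |ZG| = 8.300 ✓; |ZP| = 8.300 ✓; ∠(ZP, PR) = 90.00° ✓; |PR| = 35.10 ✓; |LR| = 35.33 ✓.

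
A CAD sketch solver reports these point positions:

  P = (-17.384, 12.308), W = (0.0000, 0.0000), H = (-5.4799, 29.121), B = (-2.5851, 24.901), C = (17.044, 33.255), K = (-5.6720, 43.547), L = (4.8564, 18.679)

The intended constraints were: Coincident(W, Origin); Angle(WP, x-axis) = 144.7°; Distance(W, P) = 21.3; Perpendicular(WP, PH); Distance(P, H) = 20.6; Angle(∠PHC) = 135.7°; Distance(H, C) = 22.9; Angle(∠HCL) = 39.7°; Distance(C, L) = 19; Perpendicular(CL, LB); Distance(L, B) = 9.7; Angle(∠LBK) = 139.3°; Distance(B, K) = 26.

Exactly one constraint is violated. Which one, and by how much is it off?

Distance(B, K) = 26 — off by 7.10.

W = (0.00, 0.00) ✓; WP at 144.7° ✓; |WP| = 21.30 ✓; ∠(WP, PH) = 90.00° ✓; |PH| = 20.60 ✓; ∠PHC = 135.7° ✓; |HC| = 22.90 ✓; ∠HCL = 39.70° ✓; |CL| = 19.00 ✓; ∠(CL, LB) = 90.00° ✓; |LB| = 9.700 ✓; ∠LBK = 139.3° ✓; |BK| = 18.90 ✗.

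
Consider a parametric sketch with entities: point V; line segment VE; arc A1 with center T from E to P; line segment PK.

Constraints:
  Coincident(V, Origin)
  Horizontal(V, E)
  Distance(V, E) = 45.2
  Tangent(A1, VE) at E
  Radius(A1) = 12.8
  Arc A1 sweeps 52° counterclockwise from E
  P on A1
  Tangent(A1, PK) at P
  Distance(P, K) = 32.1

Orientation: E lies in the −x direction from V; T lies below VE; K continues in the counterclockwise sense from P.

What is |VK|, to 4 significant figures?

80.90

V is at the origin; V and E share the same y with |VE| = 45.2 and E on the −x side, so E = (-45.20, 0.000). A1 meets VE tangentially, so TE is at right angles to VE, so T = E + (0, -12.8) = (-45.20, -12.80). On A1, E sits at bearing 90° from T; a 52° counterclockwise sweep puts P at bearing 142°, so P = T + 12.8·(cos 142°, sin 142°) = (-55.29, -4.920). A1 meets PK tangentially, so TP is at right angles to PK, so PK runs along (−sin 142°, cos 142°); with |PK| = 32.1, K = (-75.05, -30.21). Then |VK| = |K − V| = 80.90.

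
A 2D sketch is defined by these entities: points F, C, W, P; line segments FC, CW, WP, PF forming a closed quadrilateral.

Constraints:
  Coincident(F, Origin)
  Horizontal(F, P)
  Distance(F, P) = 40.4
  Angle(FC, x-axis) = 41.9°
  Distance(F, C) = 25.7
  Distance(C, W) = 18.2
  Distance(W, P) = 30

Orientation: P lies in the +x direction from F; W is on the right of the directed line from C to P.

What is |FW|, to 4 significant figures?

10.49

Checks: |CW| = 18.20 ✓; |WP| = 30.00 ✓.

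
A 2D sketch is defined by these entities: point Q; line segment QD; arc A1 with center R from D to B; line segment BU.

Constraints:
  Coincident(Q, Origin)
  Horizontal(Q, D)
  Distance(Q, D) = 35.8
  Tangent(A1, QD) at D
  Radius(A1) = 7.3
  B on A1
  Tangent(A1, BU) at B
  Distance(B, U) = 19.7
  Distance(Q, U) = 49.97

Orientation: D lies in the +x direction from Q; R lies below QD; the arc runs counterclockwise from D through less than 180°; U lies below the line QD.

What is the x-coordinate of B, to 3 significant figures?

30.0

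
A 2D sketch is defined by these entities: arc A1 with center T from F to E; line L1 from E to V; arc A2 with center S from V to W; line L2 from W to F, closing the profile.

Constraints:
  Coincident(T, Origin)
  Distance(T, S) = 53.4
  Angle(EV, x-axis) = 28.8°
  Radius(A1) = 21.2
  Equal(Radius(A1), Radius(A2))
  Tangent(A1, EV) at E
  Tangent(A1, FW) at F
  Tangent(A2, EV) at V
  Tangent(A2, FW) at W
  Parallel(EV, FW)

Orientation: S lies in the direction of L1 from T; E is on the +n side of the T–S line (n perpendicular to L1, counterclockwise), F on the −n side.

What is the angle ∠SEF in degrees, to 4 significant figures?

68.35°

T is at the origin and S lies 53.4 along u from T, so S = 53.4·u = (46.79, 25.73). Tangency of A1 to both parallel lines with radius 21.2 puts E and F at T ± 21.2·n: E = (-10.21, 18.58), F = (10.21, -18.58). Then cos ∠SEF = ES·EF / (|ES||EF|), giving 68.35°.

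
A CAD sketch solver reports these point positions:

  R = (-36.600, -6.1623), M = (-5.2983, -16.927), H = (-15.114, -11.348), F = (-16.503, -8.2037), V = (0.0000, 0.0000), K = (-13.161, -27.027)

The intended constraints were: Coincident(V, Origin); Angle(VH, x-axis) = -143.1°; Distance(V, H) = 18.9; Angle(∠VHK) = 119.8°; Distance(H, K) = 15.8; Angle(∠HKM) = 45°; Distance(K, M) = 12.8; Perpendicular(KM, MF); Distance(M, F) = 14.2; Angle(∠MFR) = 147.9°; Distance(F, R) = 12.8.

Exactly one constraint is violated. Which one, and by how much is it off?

Distance(F, R) = 12.8 — off by 7.40.

V = (0.00, 0.00) ✓; VH at -143.1° ✓; |VH| = 18.90 ✓; ∠VHK = 119.8° ✓; |HK| = 15.80 ✓; ∠HKM = 45.00° ✓; |KM| = 12.80 ✓; ∠(KM, MF) = 90.00° ✓; |MF| = 14.20 ✓; ∠MFR = 147.9° ✓; |FR| = 20.20 ✗.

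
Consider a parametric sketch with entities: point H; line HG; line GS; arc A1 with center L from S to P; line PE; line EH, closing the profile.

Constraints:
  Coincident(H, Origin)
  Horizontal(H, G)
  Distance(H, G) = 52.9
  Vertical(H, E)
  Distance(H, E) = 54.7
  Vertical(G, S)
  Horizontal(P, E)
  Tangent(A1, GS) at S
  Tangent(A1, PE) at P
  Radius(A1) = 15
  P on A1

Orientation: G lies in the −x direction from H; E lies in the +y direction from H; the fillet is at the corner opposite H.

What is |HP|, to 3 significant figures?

66.5

The virtual corner opposite H is at (-52.9, 54.7). Since A1 is tangent to GS there, LS ⟂ GS and A1 meets PE tangentially, so LP is at right angles to PE, with radius 15.0, so the center L sits 15.0 in from both sides at L = (-37.9, 39.7). That places the tangent points at S = (-52.9, 39.7) on GS and P = (-37.9, 54.7) on PE. Then |HP| = |P − H| = 66.5.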